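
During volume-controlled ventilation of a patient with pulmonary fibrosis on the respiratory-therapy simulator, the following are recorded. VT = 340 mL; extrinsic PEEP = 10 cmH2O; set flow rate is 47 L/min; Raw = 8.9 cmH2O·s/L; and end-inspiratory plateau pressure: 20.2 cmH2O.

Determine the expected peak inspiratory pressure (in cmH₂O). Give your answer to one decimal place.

Flow: 47 L/min ÷ 60 = 0.7833 L/s.
PIP = Pplat + Raw × flow = 20.2 + 8.9 × 0.7833 = 20.2 + 6.971 = 27.171 cmH2O.

27.2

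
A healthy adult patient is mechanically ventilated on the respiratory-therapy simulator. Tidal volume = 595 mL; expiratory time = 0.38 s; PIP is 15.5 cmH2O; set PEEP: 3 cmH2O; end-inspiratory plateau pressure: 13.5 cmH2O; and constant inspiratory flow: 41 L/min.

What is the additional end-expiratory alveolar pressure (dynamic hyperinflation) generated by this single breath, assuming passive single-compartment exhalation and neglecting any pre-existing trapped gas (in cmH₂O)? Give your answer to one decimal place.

1.1

Flow: 41 L/min ÷ 60 = 0.6833 L/s.
R = (PIP − Pplat)/V̇ = (15.5 − 13.5) / 0.6833 = 2.0/0.6833 = 2.927 cmH2O·s/L.
C = Vt/(Pplat − PEEP) = 595.0 / (13.5 − 3) = 595.0/10.5 = 56.667 mL/cmH2O.
τ = R × C = 2.927 × 0.05667 L/cmH2O = 0.1659 s.
Fraction remaining = e^(−Te/τ) = e^(−0.38/0.1659) = 0.1012; trapped volume = 595.0 × 0.1012 = 60.214 mL.
Additional alveolar pressure from trapping ≈ V_trapped / C = 60.214 / 56.667 = 1.063 cmH2O.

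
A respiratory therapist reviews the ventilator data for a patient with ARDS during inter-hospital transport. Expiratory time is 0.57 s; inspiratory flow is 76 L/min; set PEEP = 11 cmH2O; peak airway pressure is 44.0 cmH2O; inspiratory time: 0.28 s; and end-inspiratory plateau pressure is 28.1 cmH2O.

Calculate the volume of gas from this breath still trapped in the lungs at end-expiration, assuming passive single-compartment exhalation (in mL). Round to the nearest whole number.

Flow: 76 L/min ÷ 60 = 1.2667 L/s.
Vt = flow × Ti = 1.2667 L/s × 0.28 s × 1000 mL/L = 354.68 mL.
R = (PIP − Pplat)/V̇ = (44.0 − 28.1) / 1.2667 = 15.9/1.2667 = 12.552 cmH2O·s/L.
C = Vt/(Pplat − PEEP) = 354.68 / (28.1 − 11) = 354.68/17.1 = 20.742 mL/cmH2O.
τ = R × C = 12.552 × 0.02074 L/cmH2O = 0.2603 s.
Fraction remaining = e^(−Te/τ) = e^(−0.57/0.2603) = 0.1119.
Trapped volume = 354.68 × 0.1119 = 39.689 mL.

40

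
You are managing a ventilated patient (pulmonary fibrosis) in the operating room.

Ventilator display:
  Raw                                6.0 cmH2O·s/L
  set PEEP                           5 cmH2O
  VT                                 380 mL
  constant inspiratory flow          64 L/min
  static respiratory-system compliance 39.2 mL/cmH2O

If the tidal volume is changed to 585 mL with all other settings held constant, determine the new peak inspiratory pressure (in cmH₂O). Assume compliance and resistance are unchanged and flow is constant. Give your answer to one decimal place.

Flow: 64 L/min ÷ 60 = 1.0667 L/s.
PIP = Vt/C + R·V̇ + PEEP (constant-flow equation of motion).
Only the elastic term changes: ΔPIP = ΔVt / C = (585 − 380) / 39.2 = 5.23 cmH2O.
Original PIP = 380/39.2 + 6.0×1.0667 + 5 = 21.094 cmH2O; new PIP = 21.094 + (5.23) = 26.324 cmH2O.

26.3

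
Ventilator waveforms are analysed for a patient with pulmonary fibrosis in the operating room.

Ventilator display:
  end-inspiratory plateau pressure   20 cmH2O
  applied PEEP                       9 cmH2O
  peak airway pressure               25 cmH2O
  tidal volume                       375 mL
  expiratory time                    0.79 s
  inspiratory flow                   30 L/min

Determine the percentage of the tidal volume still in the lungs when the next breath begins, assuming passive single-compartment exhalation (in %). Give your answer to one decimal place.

Flow: 30 L/min ÷ 60 = 0.5 L/s.
R = (PIP − Pplat)/V̇ = (25 − 20) / 0.5 = 5.0/0.5 = 10.0 cmH2O·s/L.
C = Vt/(Pplat − PEEP) = 375.0 / (20 − 9) = 375.0/11.0 = 34.091 mL/cmH2O.
τ = R × C = 10.0 × 0.03409 L/cmH2O = 0.3409 s.
Fraction remaining at end-expiration = e^(−Te/τ) = e^(−0.79/0.3409) = 0.09853 → 9.853%.

9.9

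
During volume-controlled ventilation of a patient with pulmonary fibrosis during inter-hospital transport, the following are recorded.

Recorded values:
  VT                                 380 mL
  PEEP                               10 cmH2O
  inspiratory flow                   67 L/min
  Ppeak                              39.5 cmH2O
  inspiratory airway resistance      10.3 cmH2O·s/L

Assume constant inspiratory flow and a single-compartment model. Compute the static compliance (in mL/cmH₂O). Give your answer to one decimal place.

Flow: 67 L/min ÷ 60 = 1.1167 L/s.
Equation of motion (constant flow): PIP = Vt/C + R·V̇ + PEEP.
Vt/C = PIP − R·V̇ − PEEP = 39.5 − 10.3×1.1167 − 10 = 39.5 − 11.502 − 10 = 17.998 cmH2O.
C = Vt / 17.998 = 380 / 17.998 = 21.113 mL/cmH2O.

21.1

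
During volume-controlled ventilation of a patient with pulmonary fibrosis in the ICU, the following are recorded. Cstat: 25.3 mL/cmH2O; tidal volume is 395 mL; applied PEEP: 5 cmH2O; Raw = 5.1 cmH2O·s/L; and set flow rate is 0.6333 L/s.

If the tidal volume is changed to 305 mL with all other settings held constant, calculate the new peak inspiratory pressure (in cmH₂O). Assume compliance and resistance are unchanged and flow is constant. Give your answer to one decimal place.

PIP = Vt/C + R·V̇ + PEEP (constant-flow equation of motion).
Only the elastic term changes: ΔPIP = ΔVt / C = (305 − 395) / 25.3 = -3.557 cmH2O.
Original PIP = 395/25.3 + 5.1×0.6333 + 5 = 23.842 cmH2O; new PIP = 23.842 + (-3.557) = 20.285 cmH2O.

20.3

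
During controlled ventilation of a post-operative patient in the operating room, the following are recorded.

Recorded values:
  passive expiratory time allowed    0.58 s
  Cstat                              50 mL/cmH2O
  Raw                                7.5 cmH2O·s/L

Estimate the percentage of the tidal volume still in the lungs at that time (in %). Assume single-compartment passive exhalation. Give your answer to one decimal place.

21.3

τ = R × C = 7.5 × 50 mL/cmH2O = 7.5 × 0.050 L/cmH2O = 0.375 s.
Passive exhalation: V(t)/V₀ = e^(−t/τ) = e^(−0.58/0.375) = 0.213.
Fraction remaining = 0.213 → 21.3%.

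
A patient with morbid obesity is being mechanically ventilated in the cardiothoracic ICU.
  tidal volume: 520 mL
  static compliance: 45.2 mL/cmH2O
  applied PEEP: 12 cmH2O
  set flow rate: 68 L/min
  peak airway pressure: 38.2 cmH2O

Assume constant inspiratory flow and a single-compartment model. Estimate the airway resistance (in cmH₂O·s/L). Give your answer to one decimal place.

Flow: 68 L/min ÷ 60 = 1.1333 L/s.
Equation of motion (constant flow): PIP = Vt/C + R·V̇ + PEEP.
R·V̇ = PIP − Vt/C − PEEP = 38.2 − 520/45.2 − 12 = 38.2 − 11.504 − 12 = 14.696 cmH2O.
R = 14.696 / 1.1333 = 12.967 cmH2O·s/L.

13.0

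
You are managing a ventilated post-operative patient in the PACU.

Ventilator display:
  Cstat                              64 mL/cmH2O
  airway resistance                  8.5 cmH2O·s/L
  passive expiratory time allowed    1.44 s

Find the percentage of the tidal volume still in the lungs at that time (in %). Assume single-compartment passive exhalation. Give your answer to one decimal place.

τ = R × C = 8.5 × 64 mL/cmH2O = 8.5 × 0.064 L/cmH2O = 0.544 s.
Passive exhalation: V(t)/V₀ = e^(−t/τ) = e^(−1.44/0.544) = 0.07086.
Fraction remaining = 0.07086 → 7.086%.

7.1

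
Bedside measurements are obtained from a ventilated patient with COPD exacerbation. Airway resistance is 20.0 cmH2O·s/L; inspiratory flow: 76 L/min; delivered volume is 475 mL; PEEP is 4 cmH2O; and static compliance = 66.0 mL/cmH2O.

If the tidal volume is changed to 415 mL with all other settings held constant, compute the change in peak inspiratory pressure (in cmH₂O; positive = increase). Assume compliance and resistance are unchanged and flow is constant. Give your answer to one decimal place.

PIP = Vt/C + R·V̇ + PEEP (constant-flow equation of motion).
Only the elastic term changes: ΔPIP = ΔVt / C = (415 − 475) / 66.0 = -0.9091 cmH2O.

-0.9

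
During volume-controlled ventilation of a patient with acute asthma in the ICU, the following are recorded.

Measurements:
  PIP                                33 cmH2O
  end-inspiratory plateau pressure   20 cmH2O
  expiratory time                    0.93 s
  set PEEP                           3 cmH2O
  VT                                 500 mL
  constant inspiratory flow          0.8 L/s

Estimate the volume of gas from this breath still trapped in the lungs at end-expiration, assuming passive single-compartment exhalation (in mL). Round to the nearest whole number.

R = (PIP − Pplat)/V̇ = (33 − 20) / 0.8 = 13.0/0.8 = 16.25 cmH2O·s/L.
C = Vt/(Pplat − PEEP) = 500.0 / (20 − 3) = 500.0/17.0 = 29.412 mL/cmH2O.
τ = R × C = 16.25 × 0.02941 L/cmH2O = 0.4779 s.
Fraction remaining = e^(−Te/τ) = e^(−0.93/0.4779) = 0.1428.
Trapped volume = 500.0 × 0.1428 = 71.4 mL.

71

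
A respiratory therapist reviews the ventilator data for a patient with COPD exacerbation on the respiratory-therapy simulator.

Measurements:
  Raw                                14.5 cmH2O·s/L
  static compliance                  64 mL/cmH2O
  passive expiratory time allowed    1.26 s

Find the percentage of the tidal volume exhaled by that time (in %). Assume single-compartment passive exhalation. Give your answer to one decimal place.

τ = R × C = 14.5 × 64 mL/cmH2O = 14.5 × 0.064 L/cmH2O = 0.928 s.
Passive exhalation: V(t)/V₀ = e^(−t/τ) = e^(−1.26/0.928) = 0.2572.
Fraction exhaled = 1 − 0.2572 = 0.7428 → 74.28%.

74.3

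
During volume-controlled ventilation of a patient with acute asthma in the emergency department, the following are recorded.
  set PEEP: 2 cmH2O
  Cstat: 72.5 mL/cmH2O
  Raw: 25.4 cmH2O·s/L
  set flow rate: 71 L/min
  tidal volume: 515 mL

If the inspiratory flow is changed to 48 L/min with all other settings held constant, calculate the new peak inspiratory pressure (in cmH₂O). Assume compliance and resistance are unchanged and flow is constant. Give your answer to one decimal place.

29.4

Flow: 71 L/min ÷ 60 = 1.1833 L/s.
New flow: 48 L/min ÷ 60 = 0.8 L/s.
PIP = Vt/C + R·V̇ + PEEP (constant-flow equation of motion).
Only the resistive term changes: ΔPIP = R × ΔV̇ = 25.4 × (0.8 − 1.1833) = 25.4 × -0.3833 = -9.736 cmH2O.
Original PIP = 515/72.5 + 25.4×1.1833 + 2 = 39.159 cmH2O; new PIP = 39.159 + (-9.736) = 29.423 cmH2O.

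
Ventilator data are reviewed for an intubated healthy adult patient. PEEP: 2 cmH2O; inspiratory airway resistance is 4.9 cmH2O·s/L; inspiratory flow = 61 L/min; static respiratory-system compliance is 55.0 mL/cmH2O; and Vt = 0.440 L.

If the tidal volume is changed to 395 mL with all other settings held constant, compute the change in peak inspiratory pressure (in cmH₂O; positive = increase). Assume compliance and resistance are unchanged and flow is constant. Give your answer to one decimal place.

PIP = Vt/C + R·V̇ + PEEP (constant-flow equation of motion).
Only the elastic term changes: ΔPIP = ΔVt / C = (395 − 440) / 55.0 = -0.8182 cmH2O.

-0.8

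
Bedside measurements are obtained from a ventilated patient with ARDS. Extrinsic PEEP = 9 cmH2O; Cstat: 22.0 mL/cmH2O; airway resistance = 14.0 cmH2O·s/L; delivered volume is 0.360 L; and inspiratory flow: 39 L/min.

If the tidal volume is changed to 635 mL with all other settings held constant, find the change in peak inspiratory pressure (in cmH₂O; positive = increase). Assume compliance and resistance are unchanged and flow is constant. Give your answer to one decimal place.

PIP = Vt/C + R·V̇ + PEEP (constant-flow equation of motion).
Only the elastic term changes: ΔPIP = ΔVt / C = (635 − 360) / 22.0 = 12.5 cmH2O.

12.5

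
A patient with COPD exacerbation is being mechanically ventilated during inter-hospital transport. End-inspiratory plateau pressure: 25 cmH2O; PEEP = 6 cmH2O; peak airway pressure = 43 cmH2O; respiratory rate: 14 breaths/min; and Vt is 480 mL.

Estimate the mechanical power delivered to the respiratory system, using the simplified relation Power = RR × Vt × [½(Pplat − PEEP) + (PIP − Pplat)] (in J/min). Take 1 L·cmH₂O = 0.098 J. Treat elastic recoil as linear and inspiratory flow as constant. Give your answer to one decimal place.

18.1

Per-breath work = Vt × [½(Pplat−PEEP) + (PIP−Pplat)] = 0.480 × [0.5×19.0 + 18.0] = 0.480 × 27.5 = 13.2 L·cmH2O.
Power = 14 × 13.2 = 184.8 L·cmH2O/min.
× 0.098 J/(L·cmH2O) → 18.11 J/min.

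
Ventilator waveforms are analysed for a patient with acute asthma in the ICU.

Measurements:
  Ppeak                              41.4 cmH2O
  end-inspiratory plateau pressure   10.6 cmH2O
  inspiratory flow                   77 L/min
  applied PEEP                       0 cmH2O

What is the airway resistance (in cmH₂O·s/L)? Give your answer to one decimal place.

Flow: 77 L/min ÷ 60 = 1.2833 L/s.
Raw = (PIP − Pplat) / flow = (41.4 − 10.6) / 1.2833 = 30.8 / 1.2833 = 24.001 cmH2O·s/L.

24.0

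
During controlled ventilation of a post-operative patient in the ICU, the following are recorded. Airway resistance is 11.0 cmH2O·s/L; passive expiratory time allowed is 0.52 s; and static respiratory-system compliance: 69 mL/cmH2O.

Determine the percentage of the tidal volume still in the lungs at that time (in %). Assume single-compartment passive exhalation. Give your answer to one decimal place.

τ = R × C = 11.0 × 69 mL/cmH2O = 11.0 × 0.069 L/cmH2O = 0.759 s.
Passive exhalation: V(t)/V₀ = e^(−t/τ) = e^(−0.52/0.759) = 0.504.
Fraction remaining = 0.504 → 50.4%.

50.4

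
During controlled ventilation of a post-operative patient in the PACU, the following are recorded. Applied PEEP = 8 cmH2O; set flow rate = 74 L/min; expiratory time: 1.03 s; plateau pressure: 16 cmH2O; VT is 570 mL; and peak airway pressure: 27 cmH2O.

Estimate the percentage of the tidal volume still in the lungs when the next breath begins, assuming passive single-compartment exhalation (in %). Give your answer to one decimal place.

19.8

Flow: 74 L/min ÷ 60 = 1.2333 L/s.
R = (PIP − Pplat)/V̇ = (27 − 16) / 1.2333 = 11.0/1.2333 = 8.919 cmH2O·s/L.
C = Vt/(Pplat − PEEP) = 570.0 / (16 − 8) = 570.0/8.0 = 71.25 mL/cmH2O.
τ = R × C = 8.919 × 0.07125 L/cmH2O = 0.6355 s.
Fraction remaining at end-expiration = e^(−Te/τ) = e^(−1.03/0.6355) = 0.1977 → 19.77%.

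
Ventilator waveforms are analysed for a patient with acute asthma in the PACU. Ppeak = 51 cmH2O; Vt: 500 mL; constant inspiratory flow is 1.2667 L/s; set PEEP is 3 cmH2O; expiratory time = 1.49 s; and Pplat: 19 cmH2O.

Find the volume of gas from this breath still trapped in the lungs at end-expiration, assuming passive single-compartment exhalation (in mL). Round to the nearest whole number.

76

R = (PIP − Pplat)/V̇ = (51 − 19) / 1.2667 = 32.0/1.2667 = 25.262 cmH2O·s/L.
C = Vt/(Pplat − PEEP) = 500.0 / (19 − 3) = 500.0/16.0 = 31.25 mL/cmH2O.
τ = R × C = 25.262 × 0.03125 L/cmH2O = 0.7894 s.
Fraction remaining = e^(−Te/τ) = e^(−1.49/0.7894) = 0.1514.
Trapped volume = 500.0 × 0.1514 = 75.7 mL.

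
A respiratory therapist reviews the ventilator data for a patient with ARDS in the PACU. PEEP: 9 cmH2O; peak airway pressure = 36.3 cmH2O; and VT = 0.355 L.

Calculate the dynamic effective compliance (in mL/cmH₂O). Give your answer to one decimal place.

13.0

Dynamic compliance = Vt / (PIP − PEEP) = 355 / (36.3 − 9) = 355 / 27.3 = 13.004 mL/cmH2O.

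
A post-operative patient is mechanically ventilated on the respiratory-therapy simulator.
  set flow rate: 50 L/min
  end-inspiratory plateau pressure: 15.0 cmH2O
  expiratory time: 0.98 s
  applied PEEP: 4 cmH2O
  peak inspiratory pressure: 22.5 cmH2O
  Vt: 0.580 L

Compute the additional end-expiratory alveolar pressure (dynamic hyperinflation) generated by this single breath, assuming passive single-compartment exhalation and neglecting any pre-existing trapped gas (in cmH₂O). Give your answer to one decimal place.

Flow: 50 L/min ÷ 60 = 0.8333 L/s.
R = (PIP − Pplat)/V̇ = (22.5 − 15.0) / 0.8333 = 7.5/0.8333 = 9.0 cmH2O·s/L.
C = Vt/(Pplat − PEEP) = 580.0 / (15.0 − 4) = 580.0/11.0 = 52.727 mL/cmH2O.
τ = R × C = 9.0 × 0.05273 L/cmH2O = 0.4746 s.
Fraction remaining = e^(−Te/τ) = e^(−0.98/0.4746) = 0.1268; trapped volume = 580.0 × 0.1268 = 73.544 mL.
Additional alveolar pressure from trapping ≈ V_trapped / C = 73.544 / 52.727 = 1.395 cmH2O.

1.4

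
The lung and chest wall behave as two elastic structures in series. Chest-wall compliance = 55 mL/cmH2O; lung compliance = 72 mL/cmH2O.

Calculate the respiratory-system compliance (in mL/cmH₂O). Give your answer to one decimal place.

Lung and chest wall are elastances in series: 1/Crs = 1/CL + 1/Ccw.
1/Crs = 1/72 + 1/55 = 0.03207.
Crs = 31.182 mL/cmH2O.

31.2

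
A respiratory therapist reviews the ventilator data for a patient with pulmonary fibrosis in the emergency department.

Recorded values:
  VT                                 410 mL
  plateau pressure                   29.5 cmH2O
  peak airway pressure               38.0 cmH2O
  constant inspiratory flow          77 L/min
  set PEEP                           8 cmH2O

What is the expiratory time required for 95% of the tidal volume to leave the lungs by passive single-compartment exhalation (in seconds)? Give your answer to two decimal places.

0.38

Flow: 77 L/min ÷ 60 = 1.2833 L/s.
R = (PIP − Pplat)/V̇ = (38.0 − 29.5) / 1.2833 = 8.5/1.2833 = 6.624 cmH2O·s/L.
C = Vt/(Pplat − PEEP) = 410.0 / (29.5 − 8) = 410.0/21.5 = 19.07 mL/cmH2O.
τ = R × C = 6.624 × 0.01907 L/cmH2O = 0.1263 s.
t = −τ·ln(1 − 0.95) = −0.1263·ln(0.05) = 0.3784 s.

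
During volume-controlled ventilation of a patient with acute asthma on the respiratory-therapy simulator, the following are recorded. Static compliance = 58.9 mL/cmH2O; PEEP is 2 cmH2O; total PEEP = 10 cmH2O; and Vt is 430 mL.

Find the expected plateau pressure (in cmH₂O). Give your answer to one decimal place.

17.3

End-expiratory occlusion gives total PEEP = 10 cmH2O (intrinsic PEEP = 10 − 2 = 8). Use total PEEP for the elastic gradient.
Pplat = PEEPtotal + Vt / Cstat = 10 + 430 / 58.9 = 10 + 7.301 = 17.301 cmH2O.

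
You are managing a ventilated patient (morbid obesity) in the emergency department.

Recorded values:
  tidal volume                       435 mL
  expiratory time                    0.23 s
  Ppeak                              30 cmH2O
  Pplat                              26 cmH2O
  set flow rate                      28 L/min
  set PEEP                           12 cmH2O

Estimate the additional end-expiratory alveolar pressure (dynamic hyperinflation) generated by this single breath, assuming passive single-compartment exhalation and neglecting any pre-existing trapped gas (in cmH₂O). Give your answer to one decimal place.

5.9

Flow: 28 L/min ÷ 60 = 0.4667 L/s.
R = (PIP − Pplat)/V̇ = (30 − 26) / 0.4667 = 4.0/0.4667 = 8.571 cmH2O·s/L.
C = Vt/(Pplat − PEEP) = 435.0 / (26 − 12) = 435.0/14.0 = 31.071 mL/cmH2O.
τ = R × C = 8.571 × 0.03107 L/cmH2O = 0.2663 s.
Fraction remaining = e^(−Te/τ) = e^(−0.23/0.2663) = 0.4216; trapped volume = 435.0 × 0.4216 = 183.4 mL.
Additional alveolar pressure from trapping ≈ V_trapped / C = 183.4 / 31.071 = 5.903 cmH2O.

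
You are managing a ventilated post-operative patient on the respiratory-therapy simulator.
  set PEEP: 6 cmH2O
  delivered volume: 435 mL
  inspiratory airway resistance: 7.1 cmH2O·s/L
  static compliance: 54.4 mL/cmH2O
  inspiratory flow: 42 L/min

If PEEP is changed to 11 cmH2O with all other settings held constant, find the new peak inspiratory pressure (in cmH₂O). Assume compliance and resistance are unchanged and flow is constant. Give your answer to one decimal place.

Flow: 42 L/min ÷ 60 = 0.7 L/s.
PIP = Vt/C + R·V̇ + PEEP (constant-flow equation of motion).
Only the baseline term changes: ΔPIP = ΔPEEP = 11 − 6 = 5.0 cmH2O.
Original PIP = 435/54.4 + 7.1×0.7 + 6 = 18.966 cmH2O; new PIP = 18.966 + (5.0) = 23.966 cmH2O.

24.0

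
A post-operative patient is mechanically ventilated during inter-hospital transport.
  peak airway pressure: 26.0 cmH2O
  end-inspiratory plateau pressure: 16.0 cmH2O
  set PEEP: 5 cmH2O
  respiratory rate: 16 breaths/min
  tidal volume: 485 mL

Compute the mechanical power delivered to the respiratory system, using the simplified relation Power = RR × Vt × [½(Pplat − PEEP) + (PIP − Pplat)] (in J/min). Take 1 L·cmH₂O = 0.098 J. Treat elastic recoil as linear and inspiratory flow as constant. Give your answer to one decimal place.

11.8

Per-breath work = Vt × [½(Pplat−PEEP) + (PIP−Pplat)] = 0.485 × [0.5×11.0 + 10.0] = 0.485 × 15.5 = 7.518 L·cmH2O.
Power = 16 × 7.518 = 120.29 L·cmH2O/min.
× 0.098 J/(L·cmH2O) → 11.788 J/min.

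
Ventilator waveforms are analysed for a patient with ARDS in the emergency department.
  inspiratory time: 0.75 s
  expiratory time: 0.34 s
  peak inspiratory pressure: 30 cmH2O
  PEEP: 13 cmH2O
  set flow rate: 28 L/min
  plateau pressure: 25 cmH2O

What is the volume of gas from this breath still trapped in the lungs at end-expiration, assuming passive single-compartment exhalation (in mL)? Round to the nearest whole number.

118

Flow: 28 L/min ÷ 60 = 0.4667 L/s.
Vt = flow × Ti = 0.4667 L/s × 0.75 s × 1000 mL/L = 350.03 mL.
R = (PIP − Pplat)/V̇ = (30 − 25) / 0.4667 = 5.0/0.4667 = 10.714 cmH2O·s/L.
C = Vt/(Pplat − PEEP) = 350.03 / (25 − 13) = 350.03/12.0 = 29.169 mL/cmH2O.
τ = R × C = 10.714 × 0.02917 L/cmH2O = 0.3125 s.
Fraction remaining = e^(−Te/τ) = e^(−0.34/0.3125) = 0.3369.
Trapped volume = 350.03 × 0.3369 = 117.93 mL.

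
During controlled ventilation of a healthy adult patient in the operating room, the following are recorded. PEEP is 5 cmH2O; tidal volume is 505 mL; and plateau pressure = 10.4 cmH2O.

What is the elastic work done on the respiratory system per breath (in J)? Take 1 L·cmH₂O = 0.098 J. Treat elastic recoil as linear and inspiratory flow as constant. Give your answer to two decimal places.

Elastic work ≈ ½ × (Pplat − PEEP) × Vt = 0.5 × (10.4 − 5) × 0.505 L = 0.5 × 5.4 × 0.505 = 1.364 L·cmH2O.
× 0.098 J/(L·cmH2O) → 0.1337 J.

0.13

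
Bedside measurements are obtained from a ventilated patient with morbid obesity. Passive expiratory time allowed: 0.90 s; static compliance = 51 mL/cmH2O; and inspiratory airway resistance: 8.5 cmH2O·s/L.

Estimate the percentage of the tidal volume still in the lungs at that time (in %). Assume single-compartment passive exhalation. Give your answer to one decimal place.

12.5

τ = R × C = 8.5 × 51 mL/cmH2O = 8.5 × 0.051 L/cmH2O = 0.4335 s.
Passive exhalation: V(t)/V₀ = e^(−t/τ) = e^(−0.90/0.4335) = 0.1254.
Fraction remaining = 0.1254 → 12.54%.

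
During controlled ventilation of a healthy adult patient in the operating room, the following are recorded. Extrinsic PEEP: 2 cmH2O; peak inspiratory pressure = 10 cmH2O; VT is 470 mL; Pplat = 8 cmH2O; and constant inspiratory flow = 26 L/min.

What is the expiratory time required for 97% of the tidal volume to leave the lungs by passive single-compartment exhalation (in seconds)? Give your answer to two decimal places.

Flow: 26 L/min ÷ 60 = 0.4333 L/s.
R = (PIP − Pplat)/V̇ = (10 − 8) / 0.4333 = 2.0/0.4333 = 4.616 cmH2O·s/L.
C = Vt/(Pplat − PEEP) = 470.0 / (8 − 2) = 470.0/6.0 = 78.333 mL/cmH2O.
τ = R × C = 4.616 × 0.07833 L/cmH2O = 0.3616 s.
t = −τ·ln(1 − 0.97) = −0.3616·ln(0.03) = 1.268 s.

1.27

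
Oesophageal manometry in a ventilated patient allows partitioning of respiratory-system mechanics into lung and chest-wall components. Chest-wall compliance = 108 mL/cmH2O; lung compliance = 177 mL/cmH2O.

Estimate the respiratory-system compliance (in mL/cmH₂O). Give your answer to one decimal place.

Lung and chest wall are elastances in series: 1/Crs = 1/CL + 1/Ccw.
1/Crs = 1/177 + 1/108 = 0.01491.
Crs = 67.069 mL/cmH2O.

67.1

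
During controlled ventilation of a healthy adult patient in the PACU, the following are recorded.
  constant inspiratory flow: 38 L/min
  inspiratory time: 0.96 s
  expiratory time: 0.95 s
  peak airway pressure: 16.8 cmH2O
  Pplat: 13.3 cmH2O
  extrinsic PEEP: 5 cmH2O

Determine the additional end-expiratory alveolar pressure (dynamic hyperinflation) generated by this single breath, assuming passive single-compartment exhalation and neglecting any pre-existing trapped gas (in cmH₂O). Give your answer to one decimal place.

Flow: 38 L/min ÷ 60 = 0.6333 L/s.
Vt = flow × Ti = 0.6333 L/s × 0.96 s × 1000 mL/L = 607.97 mL.
R = (PIP − Pplat)/V̇ = (16.8 − 13.3) / 0.6333 = 3.5/0.6333 = 5.527 cmH2O·s/L.
C = Vt/(Pplat − PEEP) = 607.97 / (13.3 − 5) = 607.97/8.3 = 73.249 mL/cmH2O.
τ = R × C = 5.527 × 0.07325 L/cmH2O = 0.4049 s.
Fraction remaining = e^(−Te/τ) = e^(−0.95/0.4049) = 0.09573; trapped volume = 607.97 × 0.09573 = 58.201 mL.
Additional alveolar pressure from trapping ≈ V_trapped / C = 58.201 / 73.249 = 0.7946 cmH2O.

0.8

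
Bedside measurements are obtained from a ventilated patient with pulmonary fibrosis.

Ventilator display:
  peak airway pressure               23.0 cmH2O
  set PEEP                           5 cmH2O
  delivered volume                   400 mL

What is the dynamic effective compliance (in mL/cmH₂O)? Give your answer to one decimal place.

Dynamic compliance = Vt / (PIP − PEEP) = 400 / (23.0 − 5) = 400 / 18.0 = 22.222 mL/cmH2O.

22.2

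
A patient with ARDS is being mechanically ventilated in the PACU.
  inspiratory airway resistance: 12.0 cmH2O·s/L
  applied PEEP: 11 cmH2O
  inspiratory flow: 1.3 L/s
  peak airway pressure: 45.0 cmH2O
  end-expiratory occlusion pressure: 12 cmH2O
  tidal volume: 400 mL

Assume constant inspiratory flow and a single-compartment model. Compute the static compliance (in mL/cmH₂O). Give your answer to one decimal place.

23.0

Total PEEP = 12 cmH2O (set 11 + intrinsic 1); this is the baseline alveolar pressure.
Equation of motion (constant flow): PIP = Vt/C + R·V̇ + PEEP.
Vt/C = PIP − R·V̇ − PEEP = 45.0 − 12.0×1.3 − 12 = 45.0 − 15.6 − 12 = 17.4 cmH2O.
C = Vt / 17.4 = 400 / 17.4 = 22.989 mL/cmH2O.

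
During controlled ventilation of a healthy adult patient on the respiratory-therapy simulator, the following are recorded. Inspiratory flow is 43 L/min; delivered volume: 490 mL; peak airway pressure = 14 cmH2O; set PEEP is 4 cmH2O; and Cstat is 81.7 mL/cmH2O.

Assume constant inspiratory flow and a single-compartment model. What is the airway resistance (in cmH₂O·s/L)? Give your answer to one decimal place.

5.6

Flow: 43 L/min ÷ 60 = 0.7167 L/s.
Equation of motion (constant flow): PIP = Vt/C + R·V̇ + PEEP.
R·V̇ = PIP − Vt/C − PEEP = 14 − 490/81.7 − 4 = 14 − 5.998 − 4 = 4.002 cmH2O.
R = 4.002 / 0.7167 = 5.584 cmH2O·s/L.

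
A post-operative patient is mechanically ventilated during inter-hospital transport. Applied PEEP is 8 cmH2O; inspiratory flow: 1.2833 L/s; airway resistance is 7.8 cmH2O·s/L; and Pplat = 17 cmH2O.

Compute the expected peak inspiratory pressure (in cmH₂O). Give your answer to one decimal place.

PIP = Pplat + Raw × flow = 17 + 7.8 × 1.2833 = 17 + 10.01 = 27.01 cmH2O.

27.0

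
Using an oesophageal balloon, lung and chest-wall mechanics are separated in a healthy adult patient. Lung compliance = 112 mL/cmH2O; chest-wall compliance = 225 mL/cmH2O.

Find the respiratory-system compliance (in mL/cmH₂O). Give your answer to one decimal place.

74.8

Lung and chest wall are elastances in series: 1/Crs = 1/CL + 1/Ccw.
1/Crs = 1/112 + 1/225 = 0.01337.
Crs = 74.794 mL/cmH2O.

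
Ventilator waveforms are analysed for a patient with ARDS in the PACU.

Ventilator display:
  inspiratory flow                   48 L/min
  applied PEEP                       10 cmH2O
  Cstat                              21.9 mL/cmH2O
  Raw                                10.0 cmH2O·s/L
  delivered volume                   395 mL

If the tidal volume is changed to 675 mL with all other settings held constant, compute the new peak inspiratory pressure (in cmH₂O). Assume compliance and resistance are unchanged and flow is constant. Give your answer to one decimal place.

48.8

Flow: 48 L/min ÷ 60 = 0.8 L/s.
PIP = Vt/C + R·V̇ + PEEP (constant-flow equation of motion).
Only the elastic term changes: ΔPIP = ΔVt / C = (675 − 395) / 21.9 = 12.785 cmH2O.
Original PIP = 395/21.9 + 10.0×0.8 + 10 = 36.037 cmH2O; new PIP = 36.037 + (12.785) = 48.822 cmH2O.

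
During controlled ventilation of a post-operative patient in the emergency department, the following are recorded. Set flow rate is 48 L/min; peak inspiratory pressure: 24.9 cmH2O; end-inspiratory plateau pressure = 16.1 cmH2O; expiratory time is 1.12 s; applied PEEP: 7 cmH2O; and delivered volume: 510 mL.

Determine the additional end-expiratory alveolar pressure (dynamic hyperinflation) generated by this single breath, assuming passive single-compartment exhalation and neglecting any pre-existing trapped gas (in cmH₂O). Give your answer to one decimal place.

1.5

Flow: 48 L/min ÷ 60 = 0.8 L/s.
R = (PIP − Pplat)/V̇ = (24.9 − 16.1) / 0.8 = 8.8/0.8 = 11.0 cmH2O·s/L.
C = Vt/(Pplat − PEEP) = 510.0 / (16.1 − 7) = 510.0/9.1 = 56.044 mL/cmH2O.
τ = R × C = 11.0 × 0.05604 L/cmH2O = 0.6164 s.
Fraction remaining = e^(−Te/τ) = e^(−1.12/0.6164) = 0.1625; trapped volume = 510.0 × 0.1625 = 82.875 mL.
Additional alveolar pressure from trapping ≈ V_trapped / C = 82.875 / 56.044 = 1.479 cmH2O.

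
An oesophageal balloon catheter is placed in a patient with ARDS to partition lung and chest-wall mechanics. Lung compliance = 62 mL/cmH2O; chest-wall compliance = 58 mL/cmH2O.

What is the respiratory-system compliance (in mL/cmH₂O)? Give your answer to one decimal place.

30.0

Lung and chest wall are elastances in series: 1/Crs = 1/CL + 1/Ccw.
1/Crs = 1/62 + 1/58 = 0.03337.
Crs = 29.967 mL/cmH2O.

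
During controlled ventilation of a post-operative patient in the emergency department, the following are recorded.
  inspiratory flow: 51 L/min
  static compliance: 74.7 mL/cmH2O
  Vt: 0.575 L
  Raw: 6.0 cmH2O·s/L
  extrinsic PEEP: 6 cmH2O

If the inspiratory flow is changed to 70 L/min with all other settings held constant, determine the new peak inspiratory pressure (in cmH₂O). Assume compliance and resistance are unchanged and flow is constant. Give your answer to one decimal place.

20.7

Flow: 51 L/min ÷ 60 = 0.85 L/s.
New flow: 70 L/min ÷ 60 = 1.1667 L/s.
PIP = Vt/C + R·V̇ + PEEP (constant-flow equation of motion).
Only the resistive term changes: ΔPIP = R × ΔV̇ = 6.0 × (1.1667 − 0.85) = 6.0 × 0.3167 = 1.9 cmH2O.
Original PIP = 575/74.7 + 6.0×0.85 + 6 = 18.797 cmH2O; new PIP = 18.797 + (1.9) = 20.697 cmH2O.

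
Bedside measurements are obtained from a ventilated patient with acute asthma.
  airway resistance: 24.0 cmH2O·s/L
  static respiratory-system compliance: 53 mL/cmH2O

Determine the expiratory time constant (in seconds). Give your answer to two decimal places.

τ = R × C = 24.0 × 53 mL/cmH2O = 24.0 × 0.053 L/cmH2O = 1.272 s.

1.27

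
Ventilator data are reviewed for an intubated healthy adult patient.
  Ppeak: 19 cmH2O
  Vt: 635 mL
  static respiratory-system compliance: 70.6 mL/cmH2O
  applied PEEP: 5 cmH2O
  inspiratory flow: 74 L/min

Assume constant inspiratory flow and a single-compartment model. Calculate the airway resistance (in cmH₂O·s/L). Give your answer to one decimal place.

4.1

Flow: 74 L/min ÷ 60 = 1.2333 L/s.
Equation of motion (constant flow): PIP = Vt/C + R·V̇ + PEEP.
R·V̇ = PIP − Vt/C − PEEP = 19 − 635/70.6 − 5 = 19 − 8.994 − 5 = 5.006 cmH2O.
R = 5.006 / 1.2333 = 4.059 cmH2O·s/L.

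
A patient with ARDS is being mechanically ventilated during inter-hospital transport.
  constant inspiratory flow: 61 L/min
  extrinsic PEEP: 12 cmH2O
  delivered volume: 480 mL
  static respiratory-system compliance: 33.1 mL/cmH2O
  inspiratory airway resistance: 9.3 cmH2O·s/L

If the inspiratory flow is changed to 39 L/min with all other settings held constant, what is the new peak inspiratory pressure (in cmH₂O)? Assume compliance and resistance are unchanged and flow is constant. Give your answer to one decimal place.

Flow: 61 L/min ÷ 60 = 1.0167 L/s.
New flow: 39 L/min ÷ 60 = 0.65 L/s.
PIP = Vt/C + R·V̇ + PEEP (constant-flow equation of motion).
Only the resistive term changes: ΔPIP = R × ΔV̇ = 9.3 × (0.65 − 1.0167) = 9.3 × -0.3667 = -3.41 cmH2O.
Original PIP = 480/33.1 + 9.3×1.0167 + 12 = 35.957 cmH2O; new PIP = 35.957 + (-3.41) = 32.547 cmH2O.

32.5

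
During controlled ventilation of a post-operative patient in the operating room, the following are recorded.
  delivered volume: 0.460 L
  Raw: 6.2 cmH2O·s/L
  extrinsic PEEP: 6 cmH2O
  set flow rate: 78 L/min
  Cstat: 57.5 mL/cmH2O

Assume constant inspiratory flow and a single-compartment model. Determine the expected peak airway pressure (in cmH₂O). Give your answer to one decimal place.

Flow: 78 L/min ÷ 60 = 1.3 L/s.
Equation of motion (constant flow): PIP = Vt/C + R·V̇ + PEEP.
PIP = 460/57.5 + 6.2×1.3 + 6 = 8.0 + 8.06 + 6 = 22.06 cmH2O.

22.1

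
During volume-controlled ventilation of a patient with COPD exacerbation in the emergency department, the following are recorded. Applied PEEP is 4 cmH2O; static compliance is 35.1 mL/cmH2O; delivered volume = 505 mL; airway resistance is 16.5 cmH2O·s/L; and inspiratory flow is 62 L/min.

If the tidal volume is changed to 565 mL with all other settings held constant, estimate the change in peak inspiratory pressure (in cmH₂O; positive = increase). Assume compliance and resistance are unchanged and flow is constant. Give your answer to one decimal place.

1.7

PIP = Vt/C + R·V̇ + PEEP (constant-flow equation of motion).
Only the elastic term changes: ΔPIP = ΔVt / C = (565 − 505) / 35.1 = 1.709 cmH2O.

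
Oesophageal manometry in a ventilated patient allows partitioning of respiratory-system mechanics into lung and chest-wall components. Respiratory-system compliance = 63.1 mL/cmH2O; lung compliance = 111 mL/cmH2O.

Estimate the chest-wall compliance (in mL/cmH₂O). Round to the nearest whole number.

146

1/Ccw = 1/Crs − 1/CL.
1/Ccw = 1/63.1 − 1/111 = 0.006839.
Ccw = 146.22 mL/cmH2O.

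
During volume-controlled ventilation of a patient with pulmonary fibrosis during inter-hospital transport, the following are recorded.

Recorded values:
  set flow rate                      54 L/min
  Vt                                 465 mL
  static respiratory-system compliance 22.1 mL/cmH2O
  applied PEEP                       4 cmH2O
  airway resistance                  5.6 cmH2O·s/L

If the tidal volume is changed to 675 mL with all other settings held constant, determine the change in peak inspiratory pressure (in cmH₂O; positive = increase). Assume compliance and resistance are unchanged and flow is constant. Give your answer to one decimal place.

PIP = Vt/C + R·V̇ + PEEP (constant-flow equation of motion).
Only the elastic term changes: ΔPIP = ΔVt / C = (675 − 465) / 22.1 = 9.502 cmH2O.

9.5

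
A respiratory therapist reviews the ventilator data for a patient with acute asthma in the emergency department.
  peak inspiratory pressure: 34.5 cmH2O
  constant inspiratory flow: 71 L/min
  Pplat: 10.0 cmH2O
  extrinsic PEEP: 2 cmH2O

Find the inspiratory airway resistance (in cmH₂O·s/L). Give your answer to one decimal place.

20.7

Flow: 71 L/min ÷ 60 = 1.1833 L/s.
Raw = (PIP − Pplat) / flow = (34.5 − 10.0) / 1.1833 = 24.5 / 1.1833 = 20.705 cmH2O·s/L.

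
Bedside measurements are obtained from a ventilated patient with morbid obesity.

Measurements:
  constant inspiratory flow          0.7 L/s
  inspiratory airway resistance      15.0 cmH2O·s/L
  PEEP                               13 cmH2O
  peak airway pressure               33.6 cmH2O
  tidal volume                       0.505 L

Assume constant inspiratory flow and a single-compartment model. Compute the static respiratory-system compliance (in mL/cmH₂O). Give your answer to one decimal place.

50.0

Equation of motion (constant flow): PIP = Vt/C + R·V̇ + PEEP.
Vt/C = PIP − R·V̇ − PEEP = 33.6 − 15.0×0.7 − 13 = 33.6 − 10.5 − 13 = 10.1 cmH2O.
C = Vt / 10.1 = 505 / 10.1 = 50.0 mL/cmH2O.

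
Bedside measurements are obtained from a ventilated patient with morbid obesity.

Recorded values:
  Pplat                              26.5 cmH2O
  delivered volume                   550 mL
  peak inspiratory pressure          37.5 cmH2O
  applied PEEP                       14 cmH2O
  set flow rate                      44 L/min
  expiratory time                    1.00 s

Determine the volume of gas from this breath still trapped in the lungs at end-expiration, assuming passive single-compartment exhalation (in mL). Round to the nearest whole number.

121

Flow: 44 L/min ÷ 60 = 0.7333 L/s.
R = (PIP − Pplat)/V̇ = (37.5 − 26.5) / 0.7333 = 11.0/0.7333 = 15.001 cmH2O·s/L.
C = Vt/(Pplat − PEEP) = 550.0 / (26.5 − 14) = 550.0/12.5 = 44.0 mL/cmH2O.
τ = R × C = 15.001 × 0.044 L/cmH2O = 0.66 s.
Fraction remaining = e^(−Te/τ) = e^(−1.00/0.66) = 0.2198.
Trapped volume = 550.0 × 0.2198 = 120.89 mL.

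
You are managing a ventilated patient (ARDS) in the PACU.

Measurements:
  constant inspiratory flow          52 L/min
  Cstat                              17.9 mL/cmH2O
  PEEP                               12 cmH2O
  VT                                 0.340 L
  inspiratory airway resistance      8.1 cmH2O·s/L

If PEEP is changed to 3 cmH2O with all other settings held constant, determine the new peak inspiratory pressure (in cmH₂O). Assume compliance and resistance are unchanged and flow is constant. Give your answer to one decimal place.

Flow: 52 L/min ÷ 60 = 0.8667 L/s.
PIP = Vt/C + R·V̇ + PEEP (constant-flow equation of motion).
Only the baseline term changes: ΔPIP = ΔPEEP = 3 − 12 = -9.0 cmH2O.
Original PIP = 340/17.9 + 8.1×0.8667 + 12 = 38.015 cmH2O; new PIP = 38.015 + (-9.0) = 29.015 cmH2O.

29.0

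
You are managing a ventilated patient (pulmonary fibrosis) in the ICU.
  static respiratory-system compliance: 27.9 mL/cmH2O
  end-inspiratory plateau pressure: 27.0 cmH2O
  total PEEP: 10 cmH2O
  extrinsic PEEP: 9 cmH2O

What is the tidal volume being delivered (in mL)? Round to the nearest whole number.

474

End-expiratory occlusion gives total PEEP = 10 cmH2O (intrinsic PEEP = 10 − 9 = 1). Use total PEEP for the elastic gradient.
Vt = Cstat × (Pplat − PEEPtotal) = 27.9 × (27.0 − 10) = 27.9 × 17.0 = 474.3 mL.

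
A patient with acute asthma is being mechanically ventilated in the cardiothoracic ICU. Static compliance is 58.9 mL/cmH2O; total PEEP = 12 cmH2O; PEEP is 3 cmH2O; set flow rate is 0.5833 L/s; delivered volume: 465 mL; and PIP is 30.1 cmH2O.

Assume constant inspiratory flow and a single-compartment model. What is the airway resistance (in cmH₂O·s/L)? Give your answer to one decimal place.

17.5

Total PEEP = 12 cmH2O (set 3 + intrinsic 9); this is the baseline alveolar pressure.
Equation of motion (constant flow): PIP = Vt/C + R·V̇ + PEEP.
R·V̇ = PIP − Vt/C − PEEP = 30.1 − 465/58.9 − 12 = 30.1 − 7.895 − 12 = 10.205 cmH2O.
R = 10.205 / 0.5833 = 17.495 cmH2O·s/L.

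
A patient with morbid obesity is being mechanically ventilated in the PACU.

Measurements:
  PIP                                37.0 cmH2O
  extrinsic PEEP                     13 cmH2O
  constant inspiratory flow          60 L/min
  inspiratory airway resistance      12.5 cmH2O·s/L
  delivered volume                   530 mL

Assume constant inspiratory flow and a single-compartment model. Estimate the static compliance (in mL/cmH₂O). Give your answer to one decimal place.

Flow: 60 L/min ÷ 60 = 1 L/s.
Equation of motion (constant flow): PIP = Vt/C + R·V̇ + PEEP.
Vt/C = PIP − R·V̇ − PEEP = 37.0 − 12.5×1 − 13 = 37.0 − 12.5 − 13 = 11.5 cmH2O.
C = Vt / 11.5 = 530 / 11.5 = 46.087 mL/cmH2O.

46.1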